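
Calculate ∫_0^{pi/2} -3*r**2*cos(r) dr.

6 - 3*pi**2/4

Integrate by parts twice (u = r^2, dv = -3*cos(r) dr).
An antiderivative is F(r) = -3*r**2*sin(r) - 6*r*cos(r) + 6*sin(r).
Then F(pi/2) - F(0) = (6 - 3*pi**2/4) - (0) = 6 - 3*pi**2/4.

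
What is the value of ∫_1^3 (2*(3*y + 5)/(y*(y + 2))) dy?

Factor the denominator: y**2 + 2*y = (y + 2)y.
Partial fractions: 2*(3*y + 5)/(y*(y + 2)) = 1/(y + 2) + 5/y.
An antiderivative is F(y) = 5*log(y) + log(y + 2).
Then F(3) - F(1) = (log(5) + 5*log(3)) - (log(3)) = log(5) + 4*log(3).

log(5) + 4*log(3)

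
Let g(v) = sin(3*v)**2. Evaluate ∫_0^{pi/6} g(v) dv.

pi/12

Use the identity sin^2(3*v) = (1 - cos(6*v))/2.
An antiderivative is F(v) = v/2 - sin(6*v)/12.
Then F(pi/6) - F(0) = (pi/12) - (0) = pi/12.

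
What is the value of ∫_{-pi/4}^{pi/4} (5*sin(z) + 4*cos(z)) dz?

An antiderivative is F(z) = 4*sin(z) - 5*cos(z).
Then F(pi/4) - F(-pi/4) = (-sqrt(2)/2) - (-9*sqrt(2)/2) = 4*sqrt(2).

4*sqrt(2)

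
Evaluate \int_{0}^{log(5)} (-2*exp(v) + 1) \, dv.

An antiderivative is F(v) = v - 2*exp(v).
Then F(log(5)) - F(0) = (-10 + log(5)) - (-2) = -8 + log(5).

-8 + log(5)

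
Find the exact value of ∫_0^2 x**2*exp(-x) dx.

2 - 10*exp(-2)

Integrate by parts twice (u = x^2, dv = exp(-x) dx).
An antiderivative is F(x) = (-x**2 - 2*x - 2)*exp(-x).
Then F(2) - F(0) = (-10*exp(-2)) - (-2) = 2 - 10*exp(-2).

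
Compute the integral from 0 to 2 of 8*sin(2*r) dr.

4 - 4*cos(4)

Let u = 2*r, so du = 2 dr. When r = 0, u = 0; when r = 2, u = 4.
The integral becomes 4·∫ sin(u) du from 0 to 4, with antiderivative -4*cos(u).
Back in r: F(r) = -4*cos(2*r).
Then F(2) - F(0) = (-4*cos(4)) - (-4) = 4 - 4*cos(4).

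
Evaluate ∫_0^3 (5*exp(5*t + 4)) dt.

-exp(4) + exp(19)

Let u = 5*t + 4, so du = 5 dt. When t = 0, u = 4; when t = 3, u = 19.
The integral becomes ∫ exp(u) du from 4 to 19, with antiderivative exp(u).
Back in t: F(t) = exp(5*t + 4).
Then F(3) - F(0) = (exp(19)) - (exp(4)) = -exp(4) + exp(19).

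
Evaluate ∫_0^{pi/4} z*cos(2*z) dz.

Integrate by parts once (u = z, dv = cos(2*z) dz).
An antiderivative is F(z) = z*sin(2*z)/2 + cos(2*z)/4.
Then F(pi/4) - F(0) = (pi/8) - (1/4) = -1/4 + pi/8.

-1/4 + pi/8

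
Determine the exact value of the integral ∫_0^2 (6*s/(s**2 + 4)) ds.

log(8)

Let u = s**2 + 4, so du = 2*s ds. When s = 0, u = 4; when s = 2, u = 8.
The integral becomes 3·∫ 1/u du from 4 to 8, with antiderivative 3*log(u).
Back in s: F(s) = 3*log(s**2 + 4).
Then F(2) - F(0) = (9*log(2)) - (log(64)) = log(8).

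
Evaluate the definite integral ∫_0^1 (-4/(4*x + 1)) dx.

-log(5)

An antiderivative is F(x) = -log(4*x + 1).
Then F(1) - F(0) = (-log(5)) - (0) = -log(5).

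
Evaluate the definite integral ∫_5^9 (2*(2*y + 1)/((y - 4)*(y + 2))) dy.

Factor the denominator: y**2 - 2*y - 8 = (y + 2)(y - 4).
Partial fractions: 2*(2*y + 1)/((y - 4)*(y + 2)) = 1/(y + 2) + 3/(y - 4).
An antiderivative is F(y) = 3*log(y - 4) + log(y + 2).
Then F(9) - F(5) = (log(11) + 3*log(5)) - (log(7)) = -log(7) + log(11) + 3*log(5).

-log(7) + log(11) + 3*log(5)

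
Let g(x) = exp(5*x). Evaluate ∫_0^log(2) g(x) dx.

Let u = exp(x), so du = exp(x) dx. When x = 0, u = 1; when x = log(2), u = 2.
The integral becomes ∫ u**4 du from 1 to 2, with antiderivative u**5/5.
Back in x: F(x) = exp(5*x)/5.
Then F(log(2)) - F(0) = (32/5) - (1/5) = 31/5.

31/5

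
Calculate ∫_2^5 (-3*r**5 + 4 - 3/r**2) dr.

-38847/5

By the power rule, an antiderivative is F(r) = -r**6/2 + 4*r + 3/r.
Then F(5) - F(2) = (-77919/10) - (-45/2) = -38847/5.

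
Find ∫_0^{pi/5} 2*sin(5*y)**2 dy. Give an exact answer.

Use the identity sin^2(5*y) = (1 - cos(10*y))/2.
An antiderivative is F(y) = y - sin(10*y)/10.
Then F(pi/5) - F(0) = (pi/5) - (0) = pi/5.

pi/5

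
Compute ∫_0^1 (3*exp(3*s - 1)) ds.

-(1 - exp(3))*exp(-1)

Let u = 3*s - 1, so du = 3 ds. When s = 0, u = -1; when s = 1, u = 2.
The integral becomes ∫ exp(u) du from -1 to 2, with antiderivative exp(u).
Back in s: F(s) = exp(3*s - 1).
Then F(1) - F(0) = (exp(2)) - (exp(-1)) = -(1 - exp(3))*exp(-1).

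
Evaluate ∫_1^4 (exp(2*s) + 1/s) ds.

An antiderivative is F(s) = exp(2*s)/2 + log(s).
Then F(4) - F(1) = (log(4) + exp(8)/2) - (exp(2)/2) = -exp(2)/2 + log(4) + exp(8)/2.

-exp(2)/2 + log(4) + exp(8)/2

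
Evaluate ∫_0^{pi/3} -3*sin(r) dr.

-3/2

An antiderivative is F(r) = 3*cos(r).
Then F(pi/3) - F(0) = (3/2) - (3) = -3/2.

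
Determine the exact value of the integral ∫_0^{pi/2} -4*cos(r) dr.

An antiderivative is F(r) = -4*sin(r).
Then F(pi/2) - F(0) = (-4) - (0) = -4.

-4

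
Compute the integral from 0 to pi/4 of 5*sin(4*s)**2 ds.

Use the identity sin^2(4*s) = (1 - cos(8*s))/2.
An antiderivative is F(s) = 5*s/2 - 5*sin(8*s)/16.
Then F(pi/4) - F(0) = (5*pi/8) - (0) = 5*pi/8.

5*pi/8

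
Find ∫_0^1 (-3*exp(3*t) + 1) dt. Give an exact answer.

An antiderivative is F(t) = -exp(3*t) + t.
Then F(1) - F(0) = (1 - exp(3)) - (-1) = 2 - exp(3).

2 - exp(3)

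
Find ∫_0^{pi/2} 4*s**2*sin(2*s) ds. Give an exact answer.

Integrate by parts twice (u = s^2, dv = 4*sin(2*s) ds).
An antiderivative is F(s) = -2*s**2*cos(2*s) + 2*s*sin(2*s) + cos(2*s).
Then F(pi/2) - F(0) = (-1 + pi**2/2) - (1) = -2 + pi**2/2.

-2 + pi**2/2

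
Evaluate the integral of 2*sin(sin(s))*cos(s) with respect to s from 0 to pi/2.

2 - 2*cos(1)

Let u = sin(s), so du = cos(s) ds. When s = 0, u = 0; when s = pi/2, u = 1.
The integral becomes 2·∫ sin(u) du from 0 to 1, with antiderivative -2*cos(u).
Back in s: F(s) = -2*cos(sin(s)).
Then F(pi/2) - F(0) = (-2*cos(1)) - (-2) = 2 - 2*cos(1).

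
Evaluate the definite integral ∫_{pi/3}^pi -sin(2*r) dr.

An antiderivative is F(r) = cos(2*r)/2.
Then F(pi) - F(pi/3) = (1/2) - (-1/4) = 3/4.

3/4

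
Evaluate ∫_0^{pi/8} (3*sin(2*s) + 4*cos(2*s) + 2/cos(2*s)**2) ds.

An antiderivative is F(s) = 2*sin(2*s) - 3*cos(2*s)/2 + tan(2*s).
Then F(pi/8) - F(0) = (sqrt(2)/4 + 1) - (-3/2) = sqrt(2)/4 + 5/2.

sqrt(2)/4 + 5/2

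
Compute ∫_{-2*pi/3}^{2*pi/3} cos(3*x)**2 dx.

Use the identity cos^2(3*x) = (1 + cos(6*x))/2.
An antiderivative is F(x) = x/2 + sin(6*x)/12.
Then F(2*pi/3) - F(-2*pi/3) = (pi/3) - (-pi/3) = 2*pi/3.

2*pi/3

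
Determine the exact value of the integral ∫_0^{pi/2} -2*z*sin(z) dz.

Integrate by parts once (u = z, dv = -2*sin(z) dz).
An antiderivative is F(z) = 2*z*cos(z) - 2*sin(z).
Then F(pi/2) - F(0) = (-2) - (0) = -2.

-2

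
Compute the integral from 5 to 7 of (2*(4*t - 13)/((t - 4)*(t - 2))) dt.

-2*log(3) + 5*log(5)

Factor the denominator: t**2 - 6*t + 8 = (t - 2)(t - 4).
Partial fractions: 2*(4*t - 13)/((t - 4)*(t - 2)) = 5/(t - 2) + 3/(t - 4).
An antiderivative is F(t) = 3*log(t - 4) + 5*log(t - 2).
Then F(7) - F(5) = (3*log(3) + 5*log(5)) - (5*log(3)) = -2*log(3) + 5*log(5).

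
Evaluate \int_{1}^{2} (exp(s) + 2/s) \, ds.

An antiderivative is F(s) = exp(s) + 2*log(s).
Then F(2) - F(1) = (log(4) + exp(2)) - (exp(1)) = -exp(1) + log(4) + exp(2).

-exp(1) + log(4) + exp(2)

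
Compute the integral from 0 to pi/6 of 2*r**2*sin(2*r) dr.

-1/4 - pi**2/72 + sqrt(3)*pi/12

Integrate by parts twice (u = r^2, dv = 2*sin(2*r) dr).
An antiderivative is F(r) = -r**2*cos(2*r) + r*sin(2*r) + cos(2*r)/2.
Then F(pi/6) - F(0) = (-pi**2/72 + 1/4 + sqrt(3)*pi/12) - (1/2) = -1/4 - pi**2/72 + sqrt(3)*pi/12.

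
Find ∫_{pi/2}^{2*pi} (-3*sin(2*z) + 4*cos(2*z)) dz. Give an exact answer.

An antiderivative is F(z) = 2*sin(2*z) + 3*cos(2*z)/2.
Then F(2*pi) - F(pi/2) = (3/2) - (-3/2) = 3.

3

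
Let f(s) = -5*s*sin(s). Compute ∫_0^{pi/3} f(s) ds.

-5*sqrt(3)/2 + 5*pi/6

Integrate by parts once (u = s, dv = -5*sin(s) ds).
An antiderivative is F(s) = 5*s*cos(s) - 5*sin(s).
Then F(pi/3) - F(0) = (-5*sqrt(3)/2 + 5*pi/6) - (0) = -5*sqrt(3)/2 + 5*pi/6.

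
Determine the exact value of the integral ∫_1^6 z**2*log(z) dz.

Integrate by parts once (u = ln z, dv = z**2 dz).
An antiderivative is F(z) = z**3*(3*log(z) - 1)/9.
Then F(6) - F(1) = (-24 + 72*log(2) + 72*log(3)) - (-1/9) = -215/9 + 72*log(2) + 72*log(3).

-215/9 + 72*log(2) + 72*log(3)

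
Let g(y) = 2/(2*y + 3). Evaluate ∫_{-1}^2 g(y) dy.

An antiderivative is F(y) = log(2*y + 3).
Then F(2) - F(-1) = (log(7)) - (0) = log(7).

log(7)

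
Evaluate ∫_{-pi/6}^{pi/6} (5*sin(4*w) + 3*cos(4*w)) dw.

3*sqrt(3)/4

An antiderivative is F(w) = 3*sin(4*w)/4 - 5*cos(4*w)/4.
Then F(pi/6) - F(-pi/6) = (5/8 + 3*sqrt(3)/8) - (5/8 - 3*sqrt(3)/8) = 3*sqrt(3)/4.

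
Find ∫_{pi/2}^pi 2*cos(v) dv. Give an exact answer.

An antiderivative is F(v) = 2*sin(v).
Then F(pi) - F(pi/2) = (0) - (2) = -2.

-2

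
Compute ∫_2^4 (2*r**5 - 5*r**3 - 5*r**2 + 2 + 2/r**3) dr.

By the power rule, an antiderivative is F(r) = r**6/3 - 5*r**4/4 - 5*r**3/3 + 2*r - 1/r**2.
Then F(4) - F(2) = (45437/48) - (-33/4) = 45833/48.

45833/48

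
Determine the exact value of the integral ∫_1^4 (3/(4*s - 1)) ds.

3*log(5)/4

An antiderivative is F(s) = 3*log(4*s - 1)/4.
Then F(4) - F(1) = (3*log(15)/4) - (3*log(3)/4) = 3*log(5)/4.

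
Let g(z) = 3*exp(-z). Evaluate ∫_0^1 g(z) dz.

An antiderivative is F(z) = -3*exp(-z).
Then F(1) - F(0) = (-3*exp(-1)) - (-3) = 3 - 3*exp(-1).

3 - 3*exp(-1)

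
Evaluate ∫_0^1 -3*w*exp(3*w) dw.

-2*exp(3)/3 - 1/3

Integrate by parts once (u = w, dv = -3*exp(3*w) dw).
An antiderivative is F(w) = (-3*w + 1)*exp(3*w)/3.
Then F(1) - F(0) = (-2*exp(3)/3) - (1/3) = -2*exp(3)/3 - 1/3.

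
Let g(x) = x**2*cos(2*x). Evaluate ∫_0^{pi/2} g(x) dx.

-pi/4

Integrate by parts twice (u = x^2, dv = cos(2*x) dx).
An antiderivative is F(x) = x**2*sin(2*x)/2 + x*cos(2*x)/2 - sin(2*x)/4.
Then F(pi/2) - F(0) = (-pi/4) - (0) = -pi/4.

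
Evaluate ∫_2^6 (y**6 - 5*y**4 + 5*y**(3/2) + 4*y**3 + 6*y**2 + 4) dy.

-8*sqrt(2) + 72*sqrt(6) + 237584/7

By the power rule, an antiderivative is F(y) = y**7/7 + 2*y**(5/2) - y**5 + y**4 + 2*y**3 + 4*y.
Then F(6) - F(2) = (72*sqrt(6) + 237768/7) - (8*sqrt(2) + 184/7) = -8*sqrt(2) + 72*sqrt(6) + 237584/7.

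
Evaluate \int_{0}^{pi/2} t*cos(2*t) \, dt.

Integrate by parts once (u = t, dv = cos(2*t) dt).
An antiderivative is F(t) = t*sin(2*t)/2 + cos(2*t)/4.
Then F(pi/2) - F(0) = (-1/4) - (1/4) = -1/2.

-1/2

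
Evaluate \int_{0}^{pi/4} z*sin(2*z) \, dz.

Integrate by parts once (u = z, dv = sin(2*z) dz).
An antiderivative is F(z) = -z*cos(2*z)/2 + sin(2*z)/4.
Then F(pi/4) - F(0) = (1/4) - (0) = 1/4.

1/4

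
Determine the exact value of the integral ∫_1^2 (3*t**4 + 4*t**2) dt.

By the power rule, an antiderivative is F(t) = 3*t**5/5 + 4*t**3/3.
Then F(2) - F(1) = (448/15) - (29/15) = 419/15.

419/15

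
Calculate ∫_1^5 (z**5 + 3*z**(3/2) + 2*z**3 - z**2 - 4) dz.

30*sqrt(5) + 42862/15

By the power rule, an antiderivative is F(z) = z**6/6 + 6*z**(5/2)/5 + z**4/2 - z**3/3 - 4*z.
Then F(5) - F(1) = (30*sqrt(5) + 2855) - (-37/15) = 30*sqrt(5) + 42862/15.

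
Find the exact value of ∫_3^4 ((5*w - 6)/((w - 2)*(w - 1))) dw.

log(24)

Factor the denominator: w**2 - 3*w + 2 = (w - 1)(w - 2).
Partial fractions: (5*w - 6)/((w - 2)*(w - 1)) = 1/(w - 1) + 4/(w - 2).
An antiderivative is F(w) = 4*log(w - 2) + log(w - 1).
Then F(4) - F(3) = (log(48)) - (log(2)) = log(24).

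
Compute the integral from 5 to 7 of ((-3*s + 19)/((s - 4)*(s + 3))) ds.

-4*log(5) + log(3) + 8*log(2)

Factor the denominator: s**2 - s - 12 = (s + 3)(s - 4).
Partial fractions: (-3*s + 19)/((s - 4)*(s + 3)) = -4/(s + 3) + 1/(s - 4).
An antiderivative is F(s) = log(s - 4) - 4*log(s + 3).
Then F(7) - F(5) = (-4*log(5) - 4*log(2) + log(3)) - (-12*log(2)) = -4*log(5) + log(3) + 8*log(2).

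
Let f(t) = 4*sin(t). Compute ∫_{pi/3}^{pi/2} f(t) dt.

An antiderivative is F(t) = -4*cos(t).
Then F(pi/2) - F(pi/3) = (0) - (-2) = 2.

2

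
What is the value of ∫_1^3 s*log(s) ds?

Integrate by parts once (u = ln s, dv = s ds).
An antiderivative is F(s) = s**2*(2*log(s) - 1)/4.
Then F(3) - F(1) = (-9/4 + 9*log(3)/2) - (-1/4) = -2 + 9*log(3)/2.

-2 + 9*log(3)/2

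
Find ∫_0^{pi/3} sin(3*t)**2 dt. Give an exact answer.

pi/6

Use the identity sin^2(3*t) = (1 - cos(6*t))/2.
An antiderivative is F(t) = t/2 - sin(6*t)/12.
Then F(pi/3) - F(0) = (pi/6) - (0) = pi/6.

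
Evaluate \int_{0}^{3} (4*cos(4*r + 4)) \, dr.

Let u = 4*r + 4, so du = 4 dr. When r = 0, u = 4; when r = 3, u = 16.
The integral becomes ∫ cos(u) du from 4 to 16, with antiderivative sin(u).
Back in r: F(r) = sin(4*r + 4).
Then F(3) - F(0) = (sin(16)) - (sin(4)) = sin(16) - sin(4).

sin(16) - sin(4)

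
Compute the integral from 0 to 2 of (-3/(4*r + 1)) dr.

-3*log(3)/2

An antiderivative is F(r) = -3*log(4*r + 1)/4.
Then F(2) - F(0) = (-3*log(3)/2) - (0) = -3*log(3)/2.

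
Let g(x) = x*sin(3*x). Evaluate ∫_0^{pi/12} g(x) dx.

Integrate by parts once (u = x, dv = sin(3*x) dx).
An antiderivative is F(x) = -x*cos(3*x)/3 + sin(3*x)/9.
Then F(pi/12) - F(0) = (sqrt(2)*(4 - pi)/72) - (0) = sqrt(2)*(4 - pi)/72.

sqrt(2)*(4 - pi)/72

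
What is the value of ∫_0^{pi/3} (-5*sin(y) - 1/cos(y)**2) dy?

An antiderivative is F(y) = 5*cos(y) - tan(y).
Then F(pi/3) - F(0) = (5/2 - sqrt(3)) - (5) = -5/2 - sqrt(3).

-5/2 - sqrt(3)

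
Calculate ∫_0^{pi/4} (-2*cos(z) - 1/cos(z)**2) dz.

An antiderivative is F(z) = -2*sin(z) - tan(z).
Then F(pi/4) - F(0) = (-sqrt(2) - 1) - (0) = -sqrt(2) - 1.

-sqrt(2) - 1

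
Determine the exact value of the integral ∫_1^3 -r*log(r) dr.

2 - 9*log(3)/2

Integrate by parts once (u = ln r, dv = -r dr).
An antiderivative is F(r) = -r**2*(2*log(r) - 1)/4.
Then F(3) - F(1) = (9/4 - 9*log(3)/2) - (1/4) = 2 - 9*log(3)/2.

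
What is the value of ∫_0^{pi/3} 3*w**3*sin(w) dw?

-9*sqrt(3) - pi**3/18 + sqrt(3)*pi**2/2 + 3*pi

Integrate by parts 3 times (u = w^3, dv = 3*sin(w) dw).
An antiderivative is F(w) = -3*w**3*cos(w) + 9*w**2*sin(w) + 18*w*cos(w) - 18*sin(w).
Then F(pi/3) - F(0) = (-9*sqrt(3) - pi**3/18 + sqrt(3)*pi**2/2 + 3*pi) - (0) = -9*sqrt(3) - pi**3/18 + sqrt(3)*pi**2/2 + 3*pi.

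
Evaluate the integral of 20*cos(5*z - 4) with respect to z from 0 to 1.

Let u = 5*z - 4, so du = 5 dz. When z = 0, u = -4; when z = 1, u = 1.
The integral becomes 4·∫ cos(u) du from -4 to 1, with antiderivative 4*sin(u).
Back in z: F(z) = 4*sin(5*z - 4).
Then F(1) - F(0) = (4*sin(1)) - (-4*sin(4)) = 4*sin(4) + 4*sin(1).

4*sin(4) + 4*sin(1)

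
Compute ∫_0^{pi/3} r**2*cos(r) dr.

-sqrt(3) + sqrt(3)*pi**2/18 + pi/3

Integrate by parts twice (u = r^2, dv = cos(r) dr).
An antiderivative is F(r) = r**2*sin(r) + 2*r*cos(r) - 2*sin(r).
Then F(pi/3) - F(0) = (-sqrt(3) + sqrt(3)*pi**2/18 + pi/3) - (0) = -sqrt(3) + sqrt(3)*pi**2/18 + pi/3.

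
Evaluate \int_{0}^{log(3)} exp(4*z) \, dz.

20

Let u = exp(z), so du = exp(z) dz. When z = 0, u = 1; when z = log(3), u = 3.
The integral becomes ∫ u**3 du from 1 to 3, with antiderivative u**4/4.
Back in z: F(z) = exp(4*z)/4.
Then F(log(3)) - F(0) = (81/4) - (1/4) = 20.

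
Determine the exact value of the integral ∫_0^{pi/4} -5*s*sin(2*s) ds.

Integrate by parts once (u = s, dv = -5*sin(2*s) ds).
An antiderivative is F(s) = 5*s*cos(2*s)/2 - 5*sin(2*s)/4.
Then F(pi/4) - F(0) = (-5/4) - (0) = -5/4.

-5/4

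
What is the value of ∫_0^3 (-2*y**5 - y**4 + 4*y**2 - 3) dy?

By the power rule, an antiderivative is F(y) = -y**6/3 - y**5/5 + 4*y**3/3 - 3*y.
Then F(3) - F(0) = (-1323/5) - (0) = -1323/5.

-1323/5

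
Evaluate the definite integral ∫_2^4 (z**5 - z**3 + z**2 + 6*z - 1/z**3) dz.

By the power rule, an antiderivative is F(z) = z**6/6 - z**4/4 + z**3/3 + 3*z**2 + 1/(2*z**2).
Then F(4) - F(2) = (22017/32) - (515/24) = 63991/96.

63991/96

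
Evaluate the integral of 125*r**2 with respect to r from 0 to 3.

Let u = 5*r, so du = 5 dr. When r = 0, u = 0; when r = 3, u = 15.
The integral becomes ∫ u**2 du from 0 to 15, with antiderivative u**3/3.
Back in r: F(r) = 125*r**3/3.
Then F(3) - F(0) = (1125) - (0) = 1125.

1125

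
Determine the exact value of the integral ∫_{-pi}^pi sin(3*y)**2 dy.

Use the identity sin^2(3*y) = (1 - cos(6*y))/2.
An antiderivative is F(y) = y/2 - sin(6*y)/12.
Then F(pi) - F(-pi) = (pi/2) - (-pi/2) = pi.

pi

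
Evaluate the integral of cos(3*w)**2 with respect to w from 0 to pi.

pi/2

Use the identity cos^2(3*w) = (1 + cos(6*w))/2.
An antiderivative is F(w) = w/2 + sin(6*w)/12.
Then F(pi) - F(0) = (pi/2) - (0) = pi/2.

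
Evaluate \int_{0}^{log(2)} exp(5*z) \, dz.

31/5

Let u = exp(z), so du = exp(z) dz. When z = 0, u = 1; when z = log(2), u = 2.
The integral becomes ∫ u**4 du from 1 to 2, with antiderivative u**5/5.
Back in z: F(z) = exp(5*z)/5.
Then F(log(2)) - F(0) = (32/5) - (1/5) = 31/5.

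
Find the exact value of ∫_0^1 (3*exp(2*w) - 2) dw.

-7/2 + 3*exp(2)/2

An antiderivative is F(w) = 3*exp(2*w)/2 - 2*w.
Then F(1) - F(0) = (-2 + 3*exp(2)/2) - (3/2) = -7/2 + 3*exp(2)/2.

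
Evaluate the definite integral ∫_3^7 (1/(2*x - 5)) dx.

log(3)

An antiderivative is F(x) = log(2*x - 5)/2.
Then F(7) - F(3) = (log(3)) - (0) = log(3).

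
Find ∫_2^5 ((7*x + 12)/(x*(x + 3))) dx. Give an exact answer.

Factor the denominator: x**2 + 3*x = (x + 3)x.
Partial fractions: (7*x + 12)/(x*(x + 3)) = 3/(x + 3) + 4/x.
An antiderivative is F(x) = 4*log(x) + 3*log(x + 3).
Then F(5) - F(2) = (9*log(2) + 4*log(5)) - (4*log(2) + 3*log(5)) = log(5) + 5*log(2).

log(5) + 5*log(2)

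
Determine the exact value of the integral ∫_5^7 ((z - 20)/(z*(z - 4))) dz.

-5*log(5) - 4*log(3) + 5*log(7)

Factor the denominator: z**2 - 4*z = z(z - 4).
Partial fractions: (z - 20)/(z*(z - 4)) = 5/z - 4/(z - 4).
An antiderivative is F(z) = 5*log(z) - 4*log(z - 4).
Then F(7) - F(5) = (-4*log(3) + 5*log(7)) - (5*log(5)) = -5*log(5) - 4*log(3) + 5*log(7).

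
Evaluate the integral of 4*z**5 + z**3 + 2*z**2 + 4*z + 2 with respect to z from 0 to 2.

By the power rule, an antiderivative is F(z) = 2*z**6/3 + z**4/4 + 2*z**3/3 + 2*z**2 + 2*z.
Then F(2) - F(0) = (64) - (0) = 64.

64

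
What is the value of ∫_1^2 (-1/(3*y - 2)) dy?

An antiderivative is F(y) = -log(3*y - 2)/3.
Then F(2) - F(1) = (-2*log(2)/3) - (0) = -2*log(2)/3.

-2*log(2)/3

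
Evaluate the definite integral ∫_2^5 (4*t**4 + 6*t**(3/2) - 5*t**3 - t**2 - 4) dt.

By the power rule, an antiderivative is F(t) = 12*t**(5/2)/5 + 4*t**5/5 - 5*t**4/4 - t**3/3 - 4*t.
Then F(5) - F(2) = (60*sqrt(5) + 19885/12) - (-76/15 + 48*sqrt(2)/5) = -48*sqrt(2)/5 + 60*sqrt(5) + 33243/20.

-48*sqrt(2)/5 + 60*sqrt(5) + 33243/20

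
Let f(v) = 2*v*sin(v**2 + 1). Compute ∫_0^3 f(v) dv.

Let u = v**2 + 1, so du = 2*v dv. When v = 0, u = 1; when v = 3, u = 10.
The integral becomes ∫ sin(u) du from 1 to 10, with antiderivative -cos(u).
Back in v: F(v) = -cos(v**2 + 1).
Then F(3) - F(0) = (-cos(10)) - (-cos(1)) = cos(1) - cos(10).

cos(1) - cos(10)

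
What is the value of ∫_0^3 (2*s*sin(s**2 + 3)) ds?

Let u = s**2 + 3, so du = 2*s ds. When s = 0, u = 3; when s = 3, u = 12.
The integral becomes ∫ sin(u) du from 3 to 12, with antiderivative -cos(u).
Back in s: F(s) = -cos(s**2 + 3).
Then F(3) - F(0) = (-cos(12)) - (-cos(3)) = cos(3) - cos(12).

cos(3) - cos(12)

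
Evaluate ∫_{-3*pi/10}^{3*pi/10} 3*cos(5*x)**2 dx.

Use the identity cos^2(5*x) = (1 + cos(10*x))/2.
An antiderivative is F(x) = 3*x/2 + 3*sin(10*x)/20.
Then F(3*pi/10) - F(-3*pi/10) = (9*pi/20) - (-9*pi/20) = 9*pi/10.

9*pi/10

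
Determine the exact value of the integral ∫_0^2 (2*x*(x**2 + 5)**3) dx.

Let u = x**2 + 5, so du = 2*x dx. When x = 0, u = 5; when x = 2, u = 9.
The integral becomes ∫ u**3 du from 5 to 9, with antiderivative u**4/4.
Back in x: F(x) = (x**2 + 5)**4/4.
Then F(2) - F(0) = (6561/4) - (625/4) = 1484.

1484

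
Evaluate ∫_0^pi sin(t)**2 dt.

Use the identity sin^2(t) = (1 - cos(2*t))/2.
An antiderivative is F(t) = t/2 - sin(2*t)/4.
Then F(pi) - F(0) = (pi/2) - (0) = pi/2.

pi/2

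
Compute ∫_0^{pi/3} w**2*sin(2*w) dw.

Integrate by parts twice (u = w^2, dv = sin(2*w) dw).
An antiderivative is F(w) = -w**2*cos(2*w)/2 + w*sin(2*w)/2 + cos(2*w)/4.
Then F(pi/3) - F(0) = (-1/8 + pi**2/36 + sqrt(3)*pi/12) - (1/4) = -3/8 + pi**2/36 + sqrt(3)*pi/12.

-3/8 + pi**2/36 + sqrt(3)*pi/12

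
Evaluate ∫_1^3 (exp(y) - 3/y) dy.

-log(27) - exp(1) + exp(3)

An antiderivative is F(y) = exp(y) - 3*log(y).
Then F(3) - F(1) = (-log(27) + exp(3)) - (exp(1)) = -log(27) - exp(1) + exp(3).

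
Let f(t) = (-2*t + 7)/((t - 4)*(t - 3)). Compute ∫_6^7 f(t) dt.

-log(2)

Factor the denominator: t**2 - 7*t + 12 = (t - 3)(t - 4).
Partial fractions: (-2*t + 7)/((t - 4)*(t - 3)) = -1/(t - 3) - 1/(t - 4).
An antiderivative is F(t) = -log(t - 4) - log(t - 3).
Then F(7) - F(6) = (-log(12)) - (-log(6)) = -log(2).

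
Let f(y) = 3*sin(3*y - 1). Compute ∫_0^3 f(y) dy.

-cos(8) + cos(1)

Let u = 3*y - 1, so du = 3 dy. When y = 0, u = -1; when y = 3, u = 8.
The integral becomes ∫ sin(u) du from -1 to 8, with antiderivative -cos(u).
Back in y: F(y) = -cos(3*y - 1).
Then F(3) - F(0) = (-cos(8)) - (-cos(1)) = -cos(8) + cos(1).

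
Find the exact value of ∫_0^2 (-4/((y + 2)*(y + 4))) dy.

Factor the denominator: y**2 + 6*y + 8 = (y + 4)(y + 2).
Partial fractions: -4/((y + 2)*(y + 4)) = 2/(y + 4) - 2/(y + 2).
An antiderivative is F(y) = -2*log(y + 2) + 2*log(y + 4).
Then F(2) - F(0) = (log(9/4)) - (log(4)) = log(9/16).

log(9/16)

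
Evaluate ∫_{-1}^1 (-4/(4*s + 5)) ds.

An antiderivative is F(s) = -log(4*s + 5).
Then F(1) - F(-1) = (-log(9)) - (0) = -log(9).

-log(9)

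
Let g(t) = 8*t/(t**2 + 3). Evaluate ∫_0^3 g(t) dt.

8*log(2)

Let u = t**2 + 3, so du = 2*t dt. When t = 0, u = 3; when t = 3, u = 12.
The integral becomes 4·∫ 1/u du from 3 to 12, with antiderivative 4*log(u).
Back in t: F(t) = 4*log(t**2 + 3).
Then F(3) - F(0) = (4*log(3) + 8*log(2)) - (log(81)) = 8*log(2).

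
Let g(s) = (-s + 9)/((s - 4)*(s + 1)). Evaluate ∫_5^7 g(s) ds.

log(27/16)

Factor the denominator: s**2 - 3*s - 4 = (s + 1)(s - 4).
Partial fractions: (-s + 9)/((s - 4)*(s + 1)) = -2/(s + 1) + 1/(s - 4).
An antiderivative is F(s) = log(s - 4) - 2*log(s + 1).
Then F(7) - F(5) = (log(3/64)) - (-log(36)) = log(27/16).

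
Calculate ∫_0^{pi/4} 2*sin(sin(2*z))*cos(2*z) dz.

Let u = sin(2*z), so du = 2*cos(2*z) dz. When z = 0, u = 0; when z = pi/4, u = 1.
The integral becomes ∫ sin(u) du from 0 to 1, with antiderivative -cos(u).
Back in z: F(z) = -cos(sin(2*z)).
Then F(pi/4) - F(0) = (-cos(1)) - (-1) = 1 - cos(1).

1 - cos(1)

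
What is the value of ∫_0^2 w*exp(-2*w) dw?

Integrate by parts once (u = w, dv = exp(-2*w) dw).
An antiderivative is F(w) = (-2*w - 1)*exp(-2*w)/4.
Then F(2) - F(0) = (-5*exp(-4)/4) - (-1/4) = (-5 + exp(4))*exp(-4)/4.

(-5 + exp(4))*exp(-4)/4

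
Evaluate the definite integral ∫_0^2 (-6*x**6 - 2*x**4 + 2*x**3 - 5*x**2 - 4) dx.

-14264/105

By the power rule, an antiderivative is F(x) = -6*x**7/7 - 2*x**5/5 + x**4/2 - 5*x**3/3 - 4*x.
Then F(2) - F(0) = (-14264/105) - (0) = -14264/105.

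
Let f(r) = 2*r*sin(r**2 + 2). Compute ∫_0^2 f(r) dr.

Let u = r**2 + 2, so du = 2*r dr. When r = 0, u = 2; when r = 2, u = 6.
The integral becomes ∫ sin(u) du from 2 to 6, with antiderivative -cos(u).
Back in r: F(r) = -cos(r**2 + 2).
Then F(2) - F(0) = (-cos(6)) - (-cos(2)) = -cos(6) + cos(2).

-cos(6) + cos(2)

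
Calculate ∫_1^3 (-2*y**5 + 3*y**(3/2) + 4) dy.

-3538/15 + 54*sqrt(3)/5

By the power rule, an antiderivative is F(y) = -y**6/3 + 6*y**(5/2)/5 + 4*y.
Then F(3) - F(1) = (-231 + 54*sqrt(3)/5) - (73/15) = -3538/15 + 54*sqrt(3)/5.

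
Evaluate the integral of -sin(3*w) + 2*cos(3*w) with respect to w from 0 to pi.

-2/3

An antiderivative is F(w) = 2*sin(3*w)/3 + cos(3*w)/3.
Then F(pi) - F(0) = (-1/3) - (1/3) = -2/3.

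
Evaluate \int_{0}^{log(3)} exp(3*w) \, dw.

Let u = exp(w), so du = exp(w) dw. When w = 0, u = 1; when w = log(3), u = 3.
The integral becomes ∫ u**2 du from 1 to 3, with antiderivative u**3/3.
Back in w: F(w) = exp(3*w)/3.
Then F(log(3)) - F(0) = (9) - (1/3) = 26/3.

26/3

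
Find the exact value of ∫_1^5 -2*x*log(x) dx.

Integrate by parts once (u = ln x, dv = -2*x dx).
An antiderivative is F(x) = -x**2*(2*log(x) - 1)/2.
Then F(5) - F(1) = (25/2 - 25*log(5)) - (1/2) = 12 - 25*log(5).

12 - 25*log(5)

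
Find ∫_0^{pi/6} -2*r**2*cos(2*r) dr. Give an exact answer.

Integrate by parts twice (u = r^2, dv = -2*cos(2*r) dr).
An antiderivative is F(r) = -r**2*sin(2*r) - r*cos(2*r) + sin(2*r)/2.
Then F(pi/6) - F(0) = (-pi/12 - sqrt(3)*pi**2/72 + sqrt(3)/4) - (0) = -pi/12 - sqrt(3)*pi**2/72 + sqrt(3)/4.

-pi/12 - sqrt(3)*pi**2/72 + sqrt(3)/4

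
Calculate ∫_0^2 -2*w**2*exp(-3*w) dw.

-4/27 + 100*exp(-6)/27

Integrate by parts twice (u = w^2, dv = -2*exp(-3*w) dw).
An antiderivative is F(w) = (18*w**2 + 12*w + 4)*exp(-3*w)/27.
Then F(2) - F(0) = (100*exp(-6)/27) - (4/27) = -4/27 + 100*exp(-6)/27.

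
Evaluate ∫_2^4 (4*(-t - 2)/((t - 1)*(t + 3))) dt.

-3*log(3) - log(7) + log(5)

Factor the denominator: t**2 + 2*t - 3 = (t + 3)(t - 1).
Partial fractions: 4*(-t - 2)/((t - 1)*(t + 3)) = -1/(t + 3) - 3/(t - 1).
An antiderivative is F(t) = -3*log(t - 1) - log(t + 3).
Then F(4) - F(2) = (-3*log(3) - log(7)) - (-log(5)) = -3*log(3) - log(7) + log(5).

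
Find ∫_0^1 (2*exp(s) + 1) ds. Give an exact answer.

An antiderivative is F(s) = s + 2*exp(s).
Then F(1) - F(0) = (1 + 2*E) - (2) = -1 + 2*E.

-1 + 2*E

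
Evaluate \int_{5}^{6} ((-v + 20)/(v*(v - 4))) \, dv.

Factor the denominator: v**2 - 4*v = v(v - 4).
Partial fractions: (-v + 20)/(v*(v - 4)) = -5/v + 4/(v - 4).
An antiderivative is F(v) = -5*log(v) + 4*log(v - 4).
Then F(6) - F(5) = (-5*log(3) - log(2)) - (-5*log(5)) = -5*log(3) - log(2) + 5*log(5).

-5*log(3) - log(2) + 5*log(5)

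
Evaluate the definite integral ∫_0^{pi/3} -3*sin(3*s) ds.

-2

An antiderivative is F(s) = cos(3*s).
Then F(pi/3) - F(0) = (-1) - (1) = -2.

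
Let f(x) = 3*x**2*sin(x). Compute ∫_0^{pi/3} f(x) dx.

-3 - pi**2/6 + sqrt(3)*pi

Integrate by parts twice (u = x^2, dv = 3*sin(x) dx).
An antiderivative is F(x) = -3*x**2*cos(x) + 6*x*sin(x) + 6*cos(x).
Then F(pi/3) - F(0) = (-pi**2/6 + 3 + sqrt(3)*pi) - (6) = -3 - pi**2/6 + sqrt(3)*pi.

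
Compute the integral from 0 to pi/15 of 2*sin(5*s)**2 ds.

Use the identity sin^2(5*s) = (1 - cos(10*s))/2.
An antiderivative is F(s) = s - sin(10*s)/10.
Then F(pi/15) - F(0) = (-sqrt(3)/20 + pi/15) - (0) = -sqrt(3)/20 + pi/15.

-sqrt(3)/20 + pi/15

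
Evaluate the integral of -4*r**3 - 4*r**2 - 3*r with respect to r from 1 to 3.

-380/3

By the power rule, an antiderivative is F(r) = -r**4 - 4*r**3/3 - 3*r**2/2.
Then F(3) - F(1) = (-261/2) - (-23/6) = -380/3.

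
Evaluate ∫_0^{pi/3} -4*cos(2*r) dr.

An antiderivative is F(r) = -2*sin(2*r).
Then F(pi/3) - F(0) = (-sqrt(3)) - (0) = -sqrt(3).

-sqrt(3)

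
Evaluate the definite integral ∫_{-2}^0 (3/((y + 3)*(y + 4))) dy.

log(27/8)

Factor the denominator: y**2 + 7*y + 12 = (y + 4)(y + 3).
Partial fractions: 3/((y + 3)*(y + 4)) = -3/(y + 4) + 3/(y + 3).
An antiderivative is F(y) = 3*log(y + 3) - 3*log(y + 4).
Then F(0) - F(-2) = (log(27/64)) - (-log(8)) = log(27/8).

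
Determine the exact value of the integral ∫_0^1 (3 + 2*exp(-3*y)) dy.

An antiderivative is F(y) = 3*y - 2*exp(-3*y)/3.
Then F(1) - F(0) = (3 - 2*exp(-3)/3) - (-2/3) = 11/3 - 2*exp(-3)/3.

11/3 - 2*exp(-3)/3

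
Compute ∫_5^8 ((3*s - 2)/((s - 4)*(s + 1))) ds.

log(24)

Factor the denominator: s**2 - 3*s - 4 = (s + 1)(s - 4).
Partial fractions: (3*s - 2)/((s - 4)*(s + 1)) = 1/(s + 1) + 2/(s - 4).
An antiderivative is F(s) = 2*log(s - 4) + log(s + 1).
Then F(8) - F(5) = (2*log(3) + 4*log(2)) - (log(6)) = log(24).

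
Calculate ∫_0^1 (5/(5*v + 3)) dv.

Let u = 5*v + 3, so du = 5 dv. When v = 0, u = 3; when v = 1, u = 8.
The integral becomes ∫ 1/u du from 3 to 8, with antiderivative log(u).
Back in v: F(v) = log(5*v + 3).
Then F(1) - F(0) = (log(8)) - (log(3)) = log(8/3).

log(8/3)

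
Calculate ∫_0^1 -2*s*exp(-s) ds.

-2 + 4*exp(-1)

Integrate by parts once (u = s, dv = -2*exp(-s) ds).
An antiderivative is F(s) = (2*s + 2)*exp(-s).
Then F(1) - F(0) = (4*exp(-1)) - (2) = -2 + 4*exp(-1).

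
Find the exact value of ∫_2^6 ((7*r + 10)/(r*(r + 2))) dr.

2*log(2) + 5*log(3)

Factor the denominator: r**2 + 2*r = (r + 2)r.
Partial fractions: (7*r + 10)/(r*(r + 2)) = 2/(r + 2) + 5/r.
An antiderivative is F(r) = 5*log(r) + 2*log(r + 2).
Then F(6) - F(2) = (5*log(3) + 11*log(2)) - (9*log(2)) = 2*log(2) + 5*log(3).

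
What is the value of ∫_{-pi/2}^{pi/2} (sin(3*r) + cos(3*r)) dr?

An antiderivative is F(r) = sin(3*r)/3 - cos(3*r)/3.
Then F(pi/2) - F(-pi/2) = (-1/3) - (1/3) = -2/3.

-2/3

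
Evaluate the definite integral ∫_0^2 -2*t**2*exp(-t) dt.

Integrate by parts twice (u = t^2, dv = -2*exp(-t) dt).
An antiderivative is F(t) = (2*t**2 + 4*t + 4)*exp(-t).
Then F(2) - F(0) = (20*exp(-2)) - (4) = -4 + 20*exp(-2).

-4 + 20*exp(-2)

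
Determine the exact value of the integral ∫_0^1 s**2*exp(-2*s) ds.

(-5 + exp(2))*exp(-2)/4

Integrate by parts twice (u = s^2, dv = exp(-2*s) ds).
An antiderivative is F(s) = (-2*s**2 - 2*s - 1)*exp(-2*s)/4.
Then F(1) - F(0) = (-5*exp(-2)/4) - (-1/4) = (-5 + exp(2))*exp(-2)/4.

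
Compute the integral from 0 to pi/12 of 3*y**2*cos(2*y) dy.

-3/8 + pi**2/192 + sqrt(3)*pi/16

Integrate by parts twice (u = y^2, dv = 3*cos(2*y) dy).
An antiderivative is F(y) = 3*y**2*sin(2*y)/2 + 3*y*cos(2*y)/2 - 3*sin(2*y)/4.
Then F(pi/12) - F(0) = (-3/8 + pi**2/192 + sqrt(3)*pi/16) - (0) = -3/8 + pi**2/192 + sqrt(3)*pi/16.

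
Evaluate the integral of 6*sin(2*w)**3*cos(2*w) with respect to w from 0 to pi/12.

3/64

Let u = sin(2*w), so du = 2*cos(2*w) dw. When w = 0, u = 0; when w = pi/12, u = 1/2.
The integral becomes 3·∫ u**3 du from 0 to 1/2, with antiderivative 3*u**4/4.
Back in w: F(w) = 3*sin(2*w)**4/4.
Then F(pi/12) - F(0) = (3/64) - (0) = 3/64.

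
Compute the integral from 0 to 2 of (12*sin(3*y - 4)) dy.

4*cos(4) - 4*cos(2)

Let u = 3*y - 4, so du = 3 dy. When y = 0, u = -4; when y = 2, u = 2.
The integral becomes 4·∫ sin(u) du from -4 to 2, with antiderivative -4*cos(u).
Back in y: F(y) = -4*cos(3*y - 4).
Then F(2) - F(0) = (-4*cos(2)) - (-4*cos(4)) = 4*cos(4) - 4*cos(2).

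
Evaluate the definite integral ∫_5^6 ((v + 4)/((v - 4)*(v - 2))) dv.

log(27/4)

Factor the denominator: v**2 - 6*v + 8 = (v - 2)(v - 4).
Partial fractions: (v + 4)/((v - 4)*(v - 2)) = -3/(v - 2) + 4/(v - 4).
An antiderivative is F(v) = 4*log(v - 4) - 3*log(v - 2).
Then F(6) - F(5) = (-log(4)) - (-log(27)) = log(27/4).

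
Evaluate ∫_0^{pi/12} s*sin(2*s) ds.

Integrate by parts once (u = s, dv = sin(2*s) ds).
An antiderivative is F(s) = -s*cos(2*s)/2 + sin(2*s)/4.
Then F(pi/12) - F(0) = (-sqrt(3)*pi/48 + 1/8) - (0) = -sqrt(3)*pi/48 + 1/8.

-sqrt(3)*pi/48 + 1/8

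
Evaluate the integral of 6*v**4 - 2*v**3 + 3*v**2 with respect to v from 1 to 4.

By the power rule, an antiderivative is F(v) = 6*v**5/5 - v**4/2 + v**3.
Then F(4) - F(1) = (5824/5) - (17/10) = 11631/10.

11631/10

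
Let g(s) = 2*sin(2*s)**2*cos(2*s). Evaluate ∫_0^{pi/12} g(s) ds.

Let u = sin(2*s), so du = 2*cos(2*s) ds. When s = 0, u = 0; when s = pi/12, u = 1/2.
The integral becomes ∫ u**2 du from 0 to 1/2, with antiderivative u**3/3.
Back in s: F(s) = sin(2*s)**3/3.
Then F(pi/12) - F(0) = (1/24) - (0) = 1/24.

1/24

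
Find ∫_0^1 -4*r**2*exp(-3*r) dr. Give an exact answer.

-8/27 + 68*exp(-3)/27

Integrate by parts twice (u = r^2, dv = -4*exp(-3*r) dr).
An antiderivative is F(r) = (36*r**2 + 24*r + 8)*exp(-3*r)/27.
Then F(1) - F(0) = (68*exp(-3)/27) - (8/27) = -8/27 + 68*exp(-3)/27.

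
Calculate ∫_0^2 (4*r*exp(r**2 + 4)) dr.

-2*(1 - exp(4))*exp(4)

Let u = r**2 + 4, so du = 2*r dr. When r = 0, u = 4; when r = 2, u = 8.
The integral becomes 2·∫ exp(u) du from 4 to 8, with antiderivative 2*exp(u).
Back in r: F(r) = 2*exp(r**2 + 4).
Then F(2) - F(0) = (2*exp(8)) - (2*exp(4)) = -2*(1 - exp(4))*exp(4).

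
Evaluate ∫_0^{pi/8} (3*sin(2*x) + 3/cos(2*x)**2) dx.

An antiderivative is F(x) = -3*cos(2*x)/2 + 3*tan(2*x)/2.
Then F(pi/8) - F(0) = (3/2 - 3*sqrt(2)/4) - (-3/2) = 3 - 3*sqrt(2)/4.

3 - 3*sqrt(2)/4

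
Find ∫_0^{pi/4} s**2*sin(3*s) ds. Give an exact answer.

-2/27 - sqrt(2)/27 + sqrt(2)*pi/36 + sqrt(2)*pi**2/96

Integrate by parts twice (u = s^2, dv = sin(3*s) ds).
An antiderivative is F(s) = -s**2*cos(3*s)/3 + 2*s*sin(3*s)/9 + 2*cos(3*s)/27.
Then F(pi/4) - F(0) = (sqrt(2)*(-32 + 24*pi + 9*pi**2)/864) - (2/27) = -2/27 - sqrt(2)/27 + sqrt(2)*pi/36 + sqrt(2)*pi**2/96.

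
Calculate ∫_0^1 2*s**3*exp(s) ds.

12 - 4*E

Integrate by parts 3 times (u = s^3, dv = 2*exp(s) ds).
An antiderivative is F(s) = (2*s**3 - 6*s**2 + 12*s - 12)*exp(s).
Then F(1) - F(0) = (-4*E) - (-12) = 12 - 4*E.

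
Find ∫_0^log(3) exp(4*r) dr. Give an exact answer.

Let u = exp(r), so du = exp(r) dr. When r = 0, u = 1; when r = log(3), u = 3.
The integral becomes ∫ u**3 du from 1 to 3, with antiderivative u**4/4.
Back in r: F(r) = exp(4*r)/4.
Then F(log(3)) - F(0) = (81/4) - (1/4) = 20.

20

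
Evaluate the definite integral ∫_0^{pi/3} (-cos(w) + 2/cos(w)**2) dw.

An antiderivative is F(w) = -sin(w) + 2*tan(w).
Then F(pi/3) - F(0) = (3*sqrt(3)/2) - (0) = 3*sqrt(3)/2.

3*sqrt(3)/2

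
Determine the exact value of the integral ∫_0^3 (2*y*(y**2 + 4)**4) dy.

370269/5

Let u = y**2 + 4, so du = 2*y dy. When y = 0, u = 4; when y = 3, u = 13.
The integral becomes ∫ u**4 du from 4 to 13, with antiderivative u**5/5.
Back in y: F(y) = (y**2 + 4)**5/5.
Then F(3) - F(0) = (371293/5) - (1024/5) = 370269/5.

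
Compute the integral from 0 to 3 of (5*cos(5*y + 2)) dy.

Let u = 5*y + 2, so du = 5 dy. When y = 0, u = 2; when y = 3, u = 17.
The integral becomes ∫ cos(u) du from 2 to 17, with antiderivative sin(u).
Back in y: F(y) = sin(5*y + 2).
Then F(3) - F(0) = (sin(17)) - (sin(2)) = sin(17) - sin(2).

sin(17) - sin(2)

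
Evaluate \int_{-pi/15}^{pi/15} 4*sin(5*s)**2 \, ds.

-sqrt(3)/5 + 4*pi/15

Use the identity sin^2(5*s) = (1 - cos(10*s))/2.
An antiderivative is F(s) = 2*s - sin(10*s)/5.
Then F(pi/15) - F(-pi/15) = (-sqrt(3)/10 + 2*pi/15) - (-2*pi/15 + sqrt(3)/10) = -sqrt(3)/5 + 4*pi/15.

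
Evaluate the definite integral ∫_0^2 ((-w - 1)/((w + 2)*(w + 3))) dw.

log(18/25)

Factor the denominator: w**2 + 5*w + 6 = (w + 3)(w + 2).
Partial fractions: (-w - 1)/((w + 2)*(w + 3)) = -2/(w + 3) + 1/(w + 2).
An antiderivative is F(w) = log(w + 2) - 2*log(w + 3).
Then F(2) - F(0) = (log(4/25)) - (log(2/9)) = log(18/25).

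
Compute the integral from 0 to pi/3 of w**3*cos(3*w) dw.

Integrate by parts 3 times (u = w^3, dv = cos(3*w) dw).
An antiderivative is F(w) = w**3*sin(3*w)/3 + w**2*cos(3*w)/3 - 2*w*sin(3*w)/9 - 2*cos(3*w)/27.
Then F(pi/3) - F(0) = (2/27 - pi**2/27) - (-2/27) = 4/27 - pi**2/27.

4/27 - pi**2/27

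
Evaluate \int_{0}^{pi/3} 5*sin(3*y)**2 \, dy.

Use the identity sin^2(3*y) = (1 - cos(6*y))/2.
An antiderivative is F(y) = 5*y/2 - 5*sin(6*y)/12.
Then F(pi/3) - F(0) = (5*pi/6) - (0) = 5*pi/6.

5*pi/6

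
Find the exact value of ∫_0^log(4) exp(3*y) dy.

21

Let u = exp(y), so du = exp(y) dy. When y = 0, u = 1; when y = log(4), u = 4.
The integral becomes ∫ u**2 du from 1 to 4, with antiderivative u**3/3.
Back in y: F(y) = exp(3*y)/3.
Then F(log(4)) - F(0) = (64/3) - (1/3) = 21.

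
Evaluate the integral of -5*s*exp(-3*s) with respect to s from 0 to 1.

Integrate by parts once (u = s, dv = -5*exp(-3*s) ds).
An antiderivative is F(s) = (15*s + 5)*exp(-3*s)/9.
Then F(1) - F(0) = (20*exp(-3)/9) - (5/9) = -5/9 + 20*exp(-3)/9.

-5/9 + 20*exp(-3)/9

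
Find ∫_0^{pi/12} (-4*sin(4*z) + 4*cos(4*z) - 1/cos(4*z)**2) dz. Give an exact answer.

-1/2 + sqrt(3)/4

An antiderivative is F(z) = sin(4*z) + cos(4*z) - tan(4*z)/4.
Then F(pi/12) - F(0) = (sqrt(3)/4 + 1/2) - (1) = -1/2 + sqrt(3)/4.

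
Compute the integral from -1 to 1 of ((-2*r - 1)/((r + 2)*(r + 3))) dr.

log(27/32)

Factor the denominator: r**2 + 5*r + 6 = (r + 3)(r + 2).
Partial fractions: (-2*r - 1)/((r + 2)*(r + 3)) = -5/(r + 3) + 3/(r + 2).
An antiderivative is F(r) = 3*log(r + 2) - 5*log(r + 3).
Then F(1) - F(-1) = (-10*log(2) + 3*log(3)) - (-log(32)) = log(27/32).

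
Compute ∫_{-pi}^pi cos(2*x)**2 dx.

Use the identity cos^2(2*x) = (1 + cos(4*x))/2.
An antiderivative is F(x) = x/2 + sin(4*x)/8.
Then F(pi) - F(-pi) = (pi/2) - (-pi/2) = pi.

pi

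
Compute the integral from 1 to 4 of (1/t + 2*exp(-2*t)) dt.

An antiderivative is F(t) = log(t) - exp(-2*t).
Then F(4) - F(1) = ((-1 + log(4**exp(8)))*exp(-8)) - (-exp(-2)) = (-1 + exp(6) + log(4**exp(8)))*exp(-8).

(-1 + exp(6) + log(4**exp(8)))*exp(-8)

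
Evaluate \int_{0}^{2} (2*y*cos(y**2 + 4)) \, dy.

-sin(4) + sin(8)

Let u = y**2 + 4, so du = 2*y dy. When y = 0, u = 4; when y = 2, u = 8.
The integral becomes ∫ cos(u) du from 4 to 8, with antiderivative sin(u).
Back in y: F(y) = sin(y**2 + 4).
Then F(2) - F(0) = (sin(8)) - (sin(4)) = -sin(4) + sin(8).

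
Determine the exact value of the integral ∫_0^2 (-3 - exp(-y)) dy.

-7 + exp(-2)

An antiderivative is F(y) = -3*y + exp(-y).
Then F(2) - F(0) = (-6 + exp(-2)) - (1) = -7 + exp(-2).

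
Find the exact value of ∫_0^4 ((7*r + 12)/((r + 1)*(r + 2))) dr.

2*log(3) + 5*log(5)

Factor the denominator: r**2 + 3*r + 2 = (r + 2)(r + 1).
Partial fractions: (7*r + 12)/((r + 1)*(r + 2)) = 2/(r + 2) + 5/(r + 1).
An antiderivative is F(r) = 5*log(r + 1) + 2*log(r + 2).
Then F(4) - F(0) = (2*log(2) + 2*log(3) + 5*log(5)) - (log(4)) = 2*log(3) + 5*log(5).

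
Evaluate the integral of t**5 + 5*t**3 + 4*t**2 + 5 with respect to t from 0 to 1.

By the power rule, an antiderivative is F(t) = t**6/6 + 5*t**4/4 + 4*t**3/3 + 5*t.
Then F(1) - F(0) = (31/4) - (0) = 31/4.

31/4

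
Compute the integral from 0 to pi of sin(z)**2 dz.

pi/2

Use the identity sin^2(z) = (1 - cos(2*z))/2.
An antiderivative is F(z) = z/2 - sin(2*z)/4.
Then F(pi) - F(0) = (pi/2) - (0) = pi/2.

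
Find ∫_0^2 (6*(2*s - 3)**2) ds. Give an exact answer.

Let u = 2*s - 3, so du = 2 ds. When s = 0, u = -3; when s = 2, u = 1.
The integral becomes 3·∫ u**2 du from -3 to 1, with antiderivative u**3.
Back in s: F(s) = (2*s - 3)**3.
Then F(2) - F(0) = (1) - (-27) = 28.

28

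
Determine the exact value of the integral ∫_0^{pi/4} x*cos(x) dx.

Integrate by parts once (u = x, dv = cos(x) dx).
An antiderivative is F(x) = x*sin(x) + cos(x).
Then F(pi/4) - F(0) = (sqrt(2)*(pi + 4)/8) - (1) = -1 + sqrt(2)*pi/8 + sqrt(2)/2.

-1 + sqrt(2)*pi/8 + sqrt(2)/2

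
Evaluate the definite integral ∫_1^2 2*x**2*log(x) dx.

Integrate by parts once (u = ln x, dv = 2*x**2 dx).
An antiderivative is F(x) = 2*x**3*(3*log(x) - 1)/9.
Then F(2) - F(1) = (-16/9 + 16*log(2)/3) - (-2/9) = -14/9 + 16*log(2)/3.

-14/9 + 16*log(2)/3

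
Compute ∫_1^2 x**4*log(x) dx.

Integrate by parts once (u = ln x, dv = x**4 dx).
An antiderivative is F(x) = x**5*(5*log(x) - 1)/25.
Then F(2) - F(1) = (-32/25 + 32*log(2)/5) - (-1/25) = -31/25 + 32*log(2)/5.

-31/25 + 32*log(2)/5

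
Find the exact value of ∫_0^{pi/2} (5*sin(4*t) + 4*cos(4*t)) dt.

An antiderivative is F(t) = sin(4*t) - 5*cos(4*t)/4.
Then F(pi/2) - F(0) = (-5/4) - (-5/4) = 0.

0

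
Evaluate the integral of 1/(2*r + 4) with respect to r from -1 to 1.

An antiderivative is F(r) = log(2*r + 4)/2.
Then F(1) - F(-1) = (log(6)/2) - (log(2)/2) = log(3)/2.

log(3)/2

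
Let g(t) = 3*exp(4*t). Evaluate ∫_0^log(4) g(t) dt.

765/4

Let u = exp(t), so du = exp(t) dt. When t = 0, u = 1; when t = log(4), u = 4.
The integral becomes 3·∫ u**3 du from 1 to 4, with antiderivative 3*u**4/4.
Back in t: F(t) = 3*exp(4*t)/4.
Then F(log(4)) - F(0) = (192) - (3/4) = 765/4.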